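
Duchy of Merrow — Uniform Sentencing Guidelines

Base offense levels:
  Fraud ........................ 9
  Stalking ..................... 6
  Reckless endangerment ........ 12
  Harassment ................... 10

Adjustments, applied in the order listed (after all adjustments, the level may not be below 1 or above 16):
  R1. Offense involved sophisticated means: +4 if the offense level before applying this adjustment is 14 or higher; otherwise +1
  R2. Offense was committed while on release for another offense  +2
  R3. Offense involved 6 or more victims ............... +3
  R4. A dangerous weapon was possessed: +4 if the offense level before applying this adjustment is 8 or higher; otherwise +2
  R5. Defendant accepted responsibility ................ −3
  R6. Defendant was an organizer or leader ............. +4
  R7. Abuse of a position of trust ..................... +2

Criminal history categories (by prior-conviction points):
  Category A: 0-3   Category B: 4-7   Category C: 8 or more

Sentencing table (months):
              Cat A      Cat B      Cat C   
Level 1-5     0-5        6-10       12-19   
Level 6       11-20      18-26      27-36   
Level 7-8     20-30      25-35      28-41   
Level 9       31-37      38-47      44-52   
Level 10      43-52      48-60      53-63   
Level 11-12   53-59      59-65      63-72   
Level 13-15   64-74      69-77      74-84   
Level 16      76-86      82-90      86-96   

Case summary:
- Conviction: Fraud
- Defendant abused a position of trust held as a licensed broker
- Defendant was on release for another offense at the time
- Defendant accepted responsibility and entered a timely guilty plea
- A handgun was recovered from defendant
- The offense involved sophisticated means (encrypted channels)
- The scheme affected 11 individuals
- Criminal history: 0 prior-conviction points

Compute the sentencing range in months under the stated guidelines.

Base offense level for fraud: 9.
R1 applies (level before this adjustment is 9 < 14, so +1): 9 + 1 = 10.
R2 applies: 10 + 2 = 12.
R3 applies: 12 + 3 = 15.
R4 applies (level before this adjustment is 15 ≥ 8, so +4): 15 + 4 = 19.
R5 applies: 19 − 3 = 16.
R7 applies: 16 + 2 = 18.
Level 18 exceeds the maximum of 16; capped at 16.
Final offense level: 16.
Criminal history: 0 prior points → Category A (0-3).
Level 16 falls in the 16 band.
Grid: Level 16 × Category A = 76-86 months.

76-86 months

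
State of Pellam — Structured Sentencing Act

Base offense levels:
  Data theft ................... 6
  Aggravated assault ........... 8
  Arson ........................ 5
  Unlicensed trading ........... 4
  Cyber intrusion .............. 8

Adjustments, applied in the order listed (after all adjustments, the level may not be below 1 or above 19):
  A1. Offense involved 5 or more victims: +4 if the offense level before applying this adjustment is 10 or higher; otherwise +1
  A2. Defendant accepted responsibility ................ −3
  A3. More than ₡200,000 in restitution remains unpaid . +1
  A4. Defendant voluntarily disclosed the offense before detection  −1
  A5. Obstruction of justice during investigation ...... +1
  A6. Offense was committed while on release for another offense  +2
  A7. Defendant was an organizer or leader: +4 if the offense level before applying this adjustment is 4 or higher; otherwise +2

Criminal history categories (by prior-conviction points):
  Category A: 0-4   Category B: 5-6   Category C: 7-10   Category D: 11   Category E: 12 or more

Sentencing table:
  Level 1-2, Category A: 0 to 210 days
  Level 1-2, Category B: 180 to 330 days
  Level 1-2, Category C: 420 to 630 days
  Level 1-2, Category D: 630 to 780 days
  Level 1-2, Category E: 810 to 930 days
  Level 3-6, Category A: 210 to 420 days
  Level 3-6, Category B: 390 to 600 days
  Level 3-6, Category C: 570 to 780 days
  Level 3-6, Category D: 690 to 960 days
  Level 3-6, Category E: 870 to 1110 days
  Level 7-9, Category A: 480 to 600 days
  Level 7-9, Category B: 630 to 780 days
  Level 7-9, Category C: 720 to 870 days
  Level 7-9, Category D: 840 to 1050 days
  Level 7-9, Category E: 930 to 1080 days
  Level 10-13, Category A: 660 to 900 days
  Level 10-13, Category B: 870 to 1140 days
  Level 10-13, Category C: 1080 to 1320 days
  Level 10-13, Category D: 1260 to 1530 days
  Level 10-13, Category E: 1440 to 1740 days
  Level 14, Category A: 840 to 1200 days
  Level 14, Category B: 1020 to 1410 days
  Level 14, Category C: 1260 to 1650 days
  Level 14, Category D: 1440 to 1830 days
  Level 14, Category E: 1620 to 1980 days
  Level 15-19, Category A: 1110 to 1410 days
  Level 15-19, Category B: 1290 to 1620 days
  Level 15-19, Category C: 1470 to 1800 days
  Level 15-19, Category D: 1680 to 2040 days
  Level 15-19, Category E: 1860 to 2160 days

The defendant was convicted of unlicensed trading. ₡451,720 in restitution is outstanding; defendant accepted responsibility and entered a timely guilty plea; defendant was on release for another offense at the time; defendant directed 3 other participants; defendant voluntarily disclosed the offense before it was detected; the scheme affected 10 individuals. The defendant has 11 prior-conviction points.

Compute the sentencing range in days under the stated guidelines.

840-1050 days

Base offense level for unlicensed trading: 4.
A1 applies (level before this adjustment is 4 < 10, so +1): 4 + 1 = 5.
A2 applies: 5 − 3 = 2.
A3 applies: 2 + 1 = 3.
A4 applies: 3 − 1 = 2.
A6 applies: 2 + 2 = 4.
A7 applies (level before this adjustment is 4 ≥ 4, so +4): 4 + 4 = 8.
Final offense level: 8.
Criminal history: 11 prior points → Category D (11).
Level 8 falls in the 7-9 band.
Grid: Level 7-9 × Category D = 840-1050 days.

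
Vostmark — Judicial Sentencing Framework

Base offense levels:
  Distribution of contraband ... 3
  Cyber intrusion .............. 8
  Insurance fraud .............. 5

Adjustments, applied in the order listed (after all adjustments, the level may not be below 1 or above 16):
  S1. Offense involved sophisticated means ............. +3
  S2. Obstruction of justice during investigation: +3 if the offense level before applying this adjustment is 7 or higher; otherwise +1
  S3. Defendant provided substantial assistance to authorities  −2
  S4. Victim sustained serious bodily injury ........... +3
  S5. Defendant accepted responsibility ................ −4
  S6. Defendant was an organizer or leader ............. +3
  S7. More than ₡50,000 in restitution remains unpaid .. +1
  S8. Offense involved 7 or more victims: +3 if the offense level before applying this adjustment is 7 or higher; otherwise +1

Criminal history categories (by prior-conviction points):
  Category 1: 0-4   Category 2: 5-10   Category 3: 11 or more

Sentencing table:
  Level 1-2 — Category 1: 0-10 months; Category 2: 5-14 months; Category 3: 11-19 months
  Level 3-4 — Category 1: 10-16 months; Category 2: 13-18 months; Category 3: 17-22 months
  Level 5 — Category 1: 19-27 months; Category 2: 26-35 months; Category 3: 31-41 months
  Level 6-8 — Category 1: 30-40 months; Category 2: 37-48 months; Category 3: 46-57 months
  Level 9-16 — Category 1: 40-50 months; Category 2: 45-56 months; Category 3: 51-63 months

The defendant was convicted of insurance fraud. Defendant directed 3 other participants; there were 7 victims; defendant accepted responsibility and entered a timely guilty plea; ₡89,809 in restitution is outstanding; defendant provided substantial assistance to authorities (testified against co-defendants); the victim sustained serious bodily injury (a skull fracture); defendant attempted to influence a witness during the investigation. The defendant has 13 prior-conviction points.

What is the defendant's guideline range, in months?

Base offense level for insurance fraud: 5.
S1 does not apply.
S2 applies (level before this adjustment is 5 < 7, so +1): 5 + 1 = 6.
S3 applies: 6 − 2 = 4.
S4 applies: 4 + 3 = 7.
S5 applies: 7 − 4 = 3.
S6 applies: 3 + 3 = 6.
S7 applies: 6 + 1 = 7.
S8 applies (level before this adjustment is 7 ≥ 7, so +3): 7 + 3 = 10.
Final offense level: 10.
Criminal history: 13 prior points → Category 3 (11+).
Level 10 falls in the 9-16 band.
Grid: Level 9-16 × Category 3 = 51-63 months.

51-63 months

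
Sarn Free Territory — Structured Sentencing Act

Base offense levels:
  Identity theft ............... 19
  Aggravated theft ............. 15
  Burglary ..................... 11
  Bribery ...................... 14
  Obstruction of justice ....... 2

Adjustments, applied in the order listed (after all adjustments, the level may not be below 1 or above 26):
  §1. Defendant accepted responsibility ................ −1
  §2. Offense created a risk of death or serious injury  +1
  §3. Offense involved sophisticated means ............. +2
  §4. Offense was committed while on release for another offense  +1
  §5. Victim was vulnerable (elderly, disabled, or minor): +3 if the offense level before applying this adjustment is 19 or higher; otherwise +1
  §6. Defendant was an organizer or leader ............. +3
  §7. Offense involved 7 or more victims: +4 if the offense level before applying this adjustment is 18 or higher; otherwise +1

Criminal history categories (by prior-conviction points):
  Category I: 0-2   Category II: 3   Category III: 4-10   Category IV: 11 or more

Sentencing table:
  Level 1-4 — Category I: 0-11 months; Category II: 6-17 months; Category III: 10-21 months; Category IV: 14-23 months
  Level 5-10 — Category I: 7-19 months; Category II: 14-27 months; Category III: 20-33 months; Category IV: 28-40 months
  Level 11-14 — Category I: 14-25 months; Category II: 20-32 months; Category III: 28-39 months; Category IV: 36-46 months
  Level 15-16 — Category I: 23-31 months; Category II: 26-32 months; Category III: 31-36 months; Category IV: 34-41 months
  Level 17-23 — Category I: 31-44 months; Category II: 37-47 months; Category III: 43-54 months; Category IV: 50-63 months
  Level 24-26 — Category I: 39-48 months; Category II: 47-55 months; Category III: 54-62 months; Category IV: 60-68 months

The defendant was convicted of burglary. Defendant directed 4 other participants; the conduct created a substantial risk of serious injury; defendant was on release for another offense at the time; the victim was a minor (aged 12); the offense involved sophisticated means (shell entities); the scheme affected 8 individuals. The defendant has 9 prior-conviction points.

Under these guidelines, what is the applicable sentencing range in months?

Base offense level for burglary: 11.
§2 applies: 11 + 1 = 12.
§3 applies: 12 + 2 = 14.
§4 applies: 14 + 1 = 15.
§5 applies (level before this adjustment is 15 < 19, so +1): 15 + 1 = 16.
§6 applies: 16 + 3 = 19.
§7 applies (level before this adjustment is 19 ≥ 18, so +4): 19 + 4 = 23.
Final offense level: 23.
Criminal history: 9 prior points → Category III (4-10).
Level 23 falls in the 17-23 band.
Grid: Level 17-23 × Category III = 43-54 months.

43-54 months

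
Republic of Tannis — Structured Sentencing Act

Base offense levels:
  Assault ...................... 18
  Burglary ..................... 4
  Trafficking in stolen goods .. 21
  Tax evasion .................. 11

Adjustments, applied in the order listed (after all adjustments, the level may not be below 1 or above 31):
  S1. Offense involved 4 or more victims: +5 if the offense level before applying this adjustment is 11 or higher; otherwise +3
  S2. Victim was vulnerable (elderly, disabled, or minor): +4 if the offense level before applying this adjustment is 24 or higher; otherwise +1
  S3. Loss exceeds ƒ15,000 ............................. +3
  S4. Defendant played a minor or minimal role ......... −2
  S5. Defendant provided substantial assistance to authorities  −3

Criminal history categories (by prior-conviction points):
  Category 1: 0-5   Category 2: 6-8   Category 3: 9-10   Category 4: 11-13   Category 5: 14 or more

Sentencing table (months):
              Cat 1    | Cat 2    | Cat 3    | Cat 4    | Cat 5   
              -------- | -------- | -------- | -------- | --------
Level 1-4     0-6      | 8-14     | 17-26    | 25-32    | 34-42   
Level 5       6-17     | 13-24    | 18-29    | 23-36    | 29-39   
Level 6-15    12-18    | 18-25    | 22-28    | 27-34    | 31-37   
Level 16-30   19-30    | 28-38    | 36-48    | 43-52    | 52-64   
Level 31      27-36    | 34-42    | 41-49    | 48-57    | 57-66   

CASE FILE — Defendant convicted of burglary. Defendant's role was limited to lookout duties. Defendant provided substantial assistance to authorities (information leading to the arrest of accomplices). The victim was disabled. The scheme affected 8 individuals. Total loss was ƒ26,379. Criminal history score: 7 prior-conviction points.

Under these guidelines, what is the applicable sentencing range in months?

18-25 months

Base offense level for burglary: 4.
S1 applies (level before this adjustment is 4 < 11, so +3): 4 + 3 = 7.
S2 applies (level before this adjustment is 7 < 24, so +1): 7 + 1 = 8.
S3 applies: 8 + 3 = 11.
S4 applies: 11 − 2 = 9.
S5 applies: 9 − 3 = 6.
Final offense level: 6.
Criminal history: 7 prior points → Category 2 (6-8).
Level 6 falls in the 6-15 band.
Grid: Level 6-15 × Category 2 = 18-25 months.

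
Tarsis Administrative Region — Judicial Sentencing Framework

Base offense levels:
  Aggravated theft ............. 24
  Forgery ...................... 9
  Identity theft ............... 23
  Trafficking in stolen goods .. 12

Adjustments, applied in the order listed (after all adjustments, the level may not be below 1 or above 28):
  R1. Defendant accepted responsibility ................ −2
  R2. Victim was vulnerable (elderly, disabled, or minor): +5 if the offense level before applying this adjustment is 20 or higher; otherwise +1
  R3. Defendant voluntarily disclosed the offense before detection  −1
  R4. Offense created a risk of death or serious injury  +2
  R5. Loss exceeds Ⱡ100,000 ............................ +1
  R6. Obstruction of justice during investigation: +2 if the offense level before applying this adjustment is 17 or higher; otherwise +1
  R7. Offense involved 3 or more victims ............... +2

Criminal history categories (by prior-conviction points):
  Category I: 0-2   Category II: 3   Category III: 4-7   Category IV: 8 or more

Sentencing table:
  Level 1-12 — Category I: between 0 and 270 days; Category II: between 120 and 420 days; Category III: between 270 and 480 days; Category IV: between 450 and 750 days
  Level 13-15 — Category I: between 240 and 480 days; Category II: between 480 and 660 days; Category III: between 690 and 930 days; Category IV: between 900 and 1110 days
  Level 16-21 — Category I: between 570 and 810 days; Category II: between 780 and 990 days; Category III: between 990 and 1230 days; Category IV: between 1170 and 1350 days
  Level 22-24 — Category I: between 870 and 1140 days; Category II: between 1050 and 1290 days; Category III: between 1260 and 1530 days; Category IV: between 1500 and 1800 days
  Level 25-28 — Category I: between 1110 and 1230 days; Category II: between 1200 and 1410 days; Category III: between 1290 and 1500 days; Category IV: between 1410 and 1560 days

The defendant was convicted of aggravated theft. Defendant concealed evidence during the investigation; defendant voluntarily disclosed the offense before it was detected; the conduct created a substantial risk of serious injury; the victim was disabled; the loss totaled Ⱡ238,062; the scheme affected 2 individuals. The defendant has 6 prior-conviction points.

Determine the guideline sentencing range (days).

Base offense level for aggravated theft: 24.
R2 applies (level before this adjustment is 24 ≥ 20, so +5): 24 + 5 = 29.
R3 applies: 29 − 1 = 28.
R4 applies: 28 + 2 = 30.
R5 applies: 30 + 1 = 31.
R6 applies (level before this adjustment is 31 ≥ 17, so +2): 31 + 2 = 33.
R7 does not apply.
Level 33 exceeds the maximum of 28; capped at 28.
Final offense level: 28.
Criminal history: 6 prior points → Category III (4-7).
Level 28 falls in the 25-28 band.
Grid: Level 25-28 × Category III = 1290-1500 days.

1290-1500 days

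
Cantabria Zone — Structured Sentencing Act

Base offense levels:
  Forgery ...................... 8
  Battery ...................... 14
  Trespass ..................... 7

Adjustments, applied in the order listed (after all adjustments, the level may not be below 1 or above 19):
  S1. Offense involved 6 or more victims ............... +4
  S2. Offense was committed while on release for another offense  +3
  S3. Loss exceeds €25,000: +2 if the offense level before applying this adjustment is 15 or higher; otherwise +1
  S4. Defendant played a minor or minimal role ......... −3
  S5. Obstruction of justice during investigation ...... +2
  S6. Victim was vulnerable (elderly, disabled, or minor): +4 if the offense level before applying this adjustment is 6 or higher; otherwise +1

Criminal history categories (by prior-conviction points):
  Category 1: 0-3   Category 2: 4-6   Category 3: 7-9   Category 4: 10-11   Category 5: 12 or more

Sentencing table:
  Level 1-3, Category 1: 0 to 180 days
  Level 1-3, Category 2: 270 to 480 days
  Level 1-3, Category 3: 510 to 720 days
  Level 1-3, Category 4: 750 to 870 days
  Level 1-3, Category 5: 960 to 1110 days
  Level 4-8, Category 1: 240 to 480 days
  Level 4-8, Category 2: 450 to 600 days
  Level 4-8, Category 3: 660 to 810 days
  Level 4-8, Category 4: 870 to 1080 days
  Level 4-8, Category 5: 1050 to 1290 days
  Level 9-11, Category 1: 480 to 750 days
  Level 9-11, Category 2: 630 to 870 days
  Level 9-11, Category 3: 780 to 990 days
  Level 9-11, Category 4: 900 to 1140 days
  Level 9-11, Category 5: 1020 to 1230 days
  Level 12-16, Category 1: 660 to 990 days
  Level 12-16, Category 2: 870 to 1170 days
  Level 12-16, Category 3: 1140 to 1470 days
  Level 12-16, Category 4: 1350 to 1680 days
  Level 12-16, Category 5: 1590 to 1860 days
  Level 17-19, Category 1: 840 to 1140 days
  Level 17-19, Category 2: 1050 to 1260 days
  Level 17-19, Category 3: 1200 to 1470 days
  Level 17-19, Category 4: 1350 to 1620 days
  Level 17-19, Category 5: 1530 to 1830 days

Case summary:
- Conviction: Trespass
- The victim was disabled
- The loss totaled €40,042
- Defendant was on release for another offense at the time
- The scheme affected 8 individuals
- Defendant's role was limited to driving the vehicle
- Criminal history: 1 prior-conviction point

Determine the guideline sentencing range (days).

Base offense level for trespass: 7.
S1 applies: 7 + 4 = 11.
S2 applies: 11 + 3 = 14.
S3 applies (level before this adjustment is 14 < 15, so +1): 14 + 1 = 15.
S4 applies: 15 − 3 = 12.
S6 applies (level before this adjustment is 12 ≥ 6, so +4): 12 + 4 = 16.
Final offense level: 16.
Criminal history: 1 prior point → Category 1 (0-3).
Level 16 falls in the 12-16 band.
Grid: Level 12-16 × Category 1 = 660-990 days.

660-990 days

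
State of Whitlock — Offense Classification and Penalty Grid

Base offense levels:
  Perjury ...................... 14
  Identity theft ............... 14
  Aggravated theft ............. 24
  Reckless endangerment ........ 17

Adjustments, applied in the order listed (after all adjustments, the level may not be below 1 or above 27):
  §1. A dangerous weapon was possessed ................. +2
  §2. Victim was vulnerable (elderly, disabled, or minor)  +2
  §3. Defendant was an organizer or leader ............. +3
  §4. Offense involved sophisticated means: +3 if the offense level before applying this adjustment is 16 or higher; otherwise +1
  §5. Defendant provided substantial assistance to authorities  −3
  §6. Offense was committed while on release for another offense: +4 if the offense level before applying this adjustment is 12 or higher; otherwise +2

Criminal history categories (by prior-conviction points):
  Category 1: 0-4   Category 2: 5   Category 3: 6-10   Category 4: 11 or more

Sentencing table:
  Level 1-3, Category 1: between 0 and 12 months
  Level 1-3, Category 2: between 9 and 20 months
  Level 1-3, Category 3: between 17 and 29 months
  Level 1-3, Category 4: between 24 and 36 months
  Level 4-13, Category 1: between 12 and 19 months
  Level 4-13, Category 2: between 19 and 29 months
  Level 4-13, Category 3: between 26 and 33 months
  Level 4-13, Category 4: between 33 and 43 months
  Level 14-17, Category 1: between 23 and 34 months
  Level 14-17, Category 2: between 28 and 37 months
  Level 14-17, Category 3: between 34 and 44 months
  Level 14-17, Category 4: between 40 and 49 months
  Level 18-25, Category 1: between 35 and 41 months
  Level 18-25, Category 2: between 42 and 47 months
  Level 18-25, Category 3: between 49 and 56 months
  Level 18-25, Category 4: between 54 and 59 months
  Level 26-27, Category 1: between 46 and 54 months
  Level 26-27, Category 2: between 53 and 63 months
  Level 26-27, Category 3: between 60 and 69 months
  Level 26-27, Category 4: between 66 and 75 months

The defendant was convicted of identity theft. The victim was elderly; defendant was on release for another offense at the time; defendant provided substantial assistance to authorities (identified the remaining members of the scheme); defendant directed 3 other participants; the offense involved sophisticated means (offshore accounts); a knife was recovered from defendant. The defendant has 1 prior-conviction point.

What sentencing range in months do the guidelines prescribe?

Base offense level for identity theft: 14.
§1 applies: 14 + 2 = 16.
§2 applies: 16 + 2 = 18.
§3 applies: 18 + 3 = 21.
§4 applies (level before this adjustment is 21 ≥ 16, so +3): 21 + 3 = 24.
§5 applies: 24 − 3 = 21.
§6 applies (level before this adjustment is 21 ≥ 12, so +4): 21 + 4 = 25.
Final offense level: 25.
Criminal history: 1 prior point → Category 1 (0-4).
Level 25 falls in the 18-25 band.
Grid: Level 18-25 × Category 1 = 35-41 months.

35-41 months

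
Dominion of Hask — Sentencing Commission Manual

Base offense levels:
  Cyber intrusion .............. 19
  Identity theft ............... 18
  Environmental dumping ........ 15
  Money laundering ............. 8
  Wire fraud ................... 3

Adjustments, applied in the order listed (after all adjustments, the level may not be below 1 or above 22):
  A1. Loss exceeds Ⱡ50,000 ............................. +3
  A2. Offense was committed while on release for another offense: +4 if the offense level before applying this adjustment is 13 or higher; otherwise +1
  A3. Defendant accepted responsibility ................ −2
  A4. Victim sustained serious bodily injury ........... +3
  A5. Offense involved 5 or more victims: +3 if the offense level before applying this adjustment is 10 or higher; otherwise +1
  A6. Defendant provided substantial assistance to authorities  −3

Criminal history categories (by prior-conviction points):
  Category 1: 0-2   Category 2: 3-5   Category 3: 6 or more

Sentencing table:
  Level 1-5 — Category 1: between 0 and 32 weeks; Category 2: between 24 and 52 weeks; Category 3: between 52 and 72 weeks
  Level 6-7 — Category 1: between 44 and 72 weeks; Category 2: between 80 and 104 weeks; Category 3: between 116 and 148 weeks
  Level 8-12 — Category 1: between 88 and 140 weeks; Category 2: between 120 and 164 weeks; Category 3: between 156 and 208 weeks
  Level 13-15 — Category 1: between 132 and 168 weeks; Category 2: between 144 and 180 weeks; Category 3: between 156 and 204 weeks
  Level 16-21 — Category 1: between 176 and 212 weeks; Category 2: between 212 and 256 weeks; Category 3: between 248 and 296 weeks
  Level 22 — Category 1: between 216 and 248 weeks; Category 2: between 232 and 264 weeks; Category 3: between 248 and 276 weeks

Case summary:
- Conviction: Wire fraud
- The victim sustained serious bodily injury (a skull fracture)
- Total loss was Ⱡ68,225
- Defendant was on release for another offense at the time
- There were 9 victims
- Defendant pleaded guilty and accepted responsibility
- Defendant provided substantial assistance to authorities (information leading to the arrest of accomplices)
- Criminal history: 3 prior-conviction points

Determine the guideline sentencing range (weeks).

80-104 weeks

Base offense level for wire fraud: 3.
A1 applies: 3 + 3 = 6.
A2 applies (level before this adjustment is 6 < 13, so +1): 6 + 1 = 7.
A3 applies: 7 − 2 = 5.
A4 applies: 5 + 3 = 8.
A5 applies (level before this adjustment is 8 < 10, so +1): 8 + 1 = 9.
A6 applies: 9 − 3 = 6.
Final offense level: 6.
Criminal history: 3 prior points → Category 2 (3-5).
Level 6 falls in the 6-7 band.
Grid: Level 6-7 × Category 2 = 80-104 weeks.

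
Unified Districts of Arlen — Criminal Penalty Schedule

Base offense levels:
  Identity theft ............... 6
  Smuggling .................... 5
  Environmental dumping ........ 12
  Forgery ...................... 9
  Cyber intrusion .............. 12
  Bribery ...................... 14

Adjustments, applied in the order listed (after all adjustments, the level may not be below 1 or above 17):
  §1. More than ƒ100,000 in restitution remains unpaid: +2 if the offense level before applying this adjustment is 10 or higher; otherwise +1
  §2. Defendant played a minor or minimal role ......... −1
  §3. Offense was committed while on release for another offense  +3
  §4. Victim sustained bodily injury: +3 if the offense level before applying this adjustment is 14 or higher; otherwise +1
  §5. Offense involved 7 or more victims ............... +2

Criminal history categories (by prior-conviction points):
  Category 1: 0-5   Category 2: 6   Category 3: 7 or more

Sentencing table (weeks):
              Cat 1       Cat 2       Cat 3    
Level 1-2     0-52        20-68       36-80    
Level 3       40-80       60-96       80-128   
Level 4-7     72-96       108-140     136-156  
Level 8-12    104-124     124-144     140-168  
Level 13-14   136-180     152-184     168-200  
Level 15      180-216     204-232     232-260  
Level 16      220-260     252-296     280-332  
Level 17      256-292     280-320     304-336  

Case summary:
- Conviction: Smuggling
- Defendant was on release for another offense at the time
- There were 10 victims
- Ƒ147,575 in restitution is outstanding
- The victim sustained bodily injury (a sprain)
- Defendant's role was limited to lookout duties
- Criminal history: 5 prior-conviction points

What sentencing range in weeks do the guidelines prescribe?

Base offense level for smuggling: 5.
§1 applies (level before this adjustment is 5 < 10, so +1): 5 + 1 = 6.
§2 applies: 6 − 1 = 5.
§3 applies: 5 + 3 = 8.
§4 applies (level before this adjustment is 8 < 14, so +1): 8 + 1 = 9.
§5 applies: 9 + 2 = 11.
Final offense level: 11.
Criminal history: 5 prior points → Category 1 (0-5).
Level 11 falls in the 8-12 band.
Grid: Level 8-12 × Category 1 = 104-124 weeks.

104-124 weeks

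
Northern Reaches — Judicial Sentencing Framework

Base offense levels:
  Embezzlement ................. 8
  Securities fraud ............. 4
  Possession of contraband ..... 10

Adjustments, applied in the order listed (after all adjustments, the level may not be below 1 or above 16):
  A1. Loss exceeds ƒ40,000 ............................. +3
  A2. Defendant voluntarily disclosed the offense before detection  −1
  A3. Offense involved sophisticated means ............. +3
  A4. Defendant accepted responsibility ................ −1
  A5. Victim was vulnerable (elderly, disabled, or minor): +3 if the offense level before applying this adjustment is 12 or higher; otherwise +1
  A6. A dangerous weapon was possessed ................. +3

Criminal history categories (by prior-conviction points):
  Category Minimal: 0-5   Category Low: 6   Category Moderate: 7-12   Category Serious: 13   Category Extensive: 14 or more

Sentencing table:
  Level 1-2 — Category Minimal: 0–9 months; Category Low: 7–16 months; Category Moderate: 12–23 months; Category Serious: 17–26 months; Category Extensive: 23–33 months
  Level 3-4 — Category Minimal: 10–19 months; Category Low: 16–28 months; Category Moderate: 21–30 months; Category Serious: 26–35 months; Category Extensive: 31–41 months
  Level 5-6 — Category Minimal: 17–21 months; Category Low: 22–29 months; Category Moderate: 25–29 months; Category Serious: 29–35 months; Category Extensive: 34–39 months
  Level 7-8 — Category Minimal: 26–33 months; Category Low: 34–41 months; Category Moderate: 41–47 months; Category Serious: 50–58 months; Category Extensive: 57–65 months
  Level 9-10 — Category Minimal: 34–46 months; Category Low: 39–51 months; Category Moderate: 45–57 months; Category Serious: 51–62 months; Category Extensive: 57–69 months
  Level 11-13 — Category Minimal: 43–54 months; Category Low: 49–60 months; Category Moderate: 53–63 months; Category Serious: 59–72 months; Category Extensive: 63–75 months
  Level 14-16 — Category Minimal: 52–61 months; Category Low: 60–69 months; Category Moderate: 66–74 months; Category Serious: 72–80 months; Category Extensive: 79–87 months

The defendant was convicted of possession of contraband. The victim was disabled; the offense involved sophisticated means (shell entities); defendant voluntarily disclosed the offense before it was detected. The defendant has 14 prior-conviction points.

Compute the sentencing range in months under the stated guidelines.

Base offense level for possession of contraband: 10.
A2 applies: 10 − 1 = 9.
A3 applies: 9 + 3 = 12.
A4 does not apply.
A5 applies (level before this adjustment is 12 ≥ 12, so +3): 12 + 3 = 15.
Final offense level: 15.
Criminal history: 14 prior points → Category Extensive (14+).
Level 15 falls in the 14-16 band.
Grid: Level 14-16 × Category Extensive = 79-87 months.

79-87 months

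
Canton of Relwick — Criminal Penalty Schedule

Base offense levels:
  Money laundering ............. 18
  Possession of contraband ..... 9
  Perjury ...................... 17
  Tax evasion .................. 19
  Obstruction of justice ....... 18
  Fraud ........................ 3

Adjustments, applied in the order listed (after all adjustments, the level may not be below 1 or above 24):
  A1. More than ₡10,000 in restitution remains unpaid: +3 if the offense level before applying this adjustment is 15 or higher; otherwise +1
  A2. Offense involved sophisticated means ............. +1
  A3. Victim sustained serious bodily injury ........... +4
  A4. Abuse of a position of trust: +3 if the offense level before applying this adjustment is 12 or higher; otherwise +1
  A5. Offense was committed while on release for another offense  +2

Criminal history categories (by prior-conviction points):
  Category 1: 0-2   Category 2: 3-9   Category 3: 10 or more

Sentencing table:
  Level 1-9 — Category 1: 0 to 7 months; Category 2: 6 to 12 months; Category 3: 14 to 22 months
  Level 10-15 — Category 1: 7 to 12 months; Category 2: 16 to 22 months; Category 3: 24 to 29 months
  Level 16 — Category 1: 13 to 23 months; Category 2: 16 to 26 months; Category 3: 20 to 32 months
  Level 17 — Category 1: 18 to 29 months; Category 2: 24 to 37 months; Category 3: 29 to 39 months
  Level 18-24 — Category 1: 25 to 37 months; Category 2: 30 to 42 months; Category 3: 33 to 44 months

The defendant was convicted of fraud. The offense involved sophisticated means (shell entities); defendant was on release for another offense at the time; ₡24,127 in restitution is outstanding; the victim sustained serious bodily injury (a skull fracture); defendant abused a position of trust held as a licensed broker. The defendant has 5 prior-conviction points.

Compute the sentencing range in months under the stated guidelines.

Base offense level for fraud: 3.
A1 applies (level before this adjustment is 3 < 15, so +1): 3 + 1 = 4.
A2 applies: 4 + 1 = 5.
A3 applies: 5 + 4 = 9.
A4 applies (level before this adjustment is 9 < 12, so +1): 9 + 1 = 10.
A5 applies: 10 + 2 = 12.
Final offense level: 12.
Criminal history: 5 prior points → Category 2 (3-9).
Level 12 falls in the 10-15 band.
Grid: Level 10-15 × Category 2 = 16-22 months.

16-22 months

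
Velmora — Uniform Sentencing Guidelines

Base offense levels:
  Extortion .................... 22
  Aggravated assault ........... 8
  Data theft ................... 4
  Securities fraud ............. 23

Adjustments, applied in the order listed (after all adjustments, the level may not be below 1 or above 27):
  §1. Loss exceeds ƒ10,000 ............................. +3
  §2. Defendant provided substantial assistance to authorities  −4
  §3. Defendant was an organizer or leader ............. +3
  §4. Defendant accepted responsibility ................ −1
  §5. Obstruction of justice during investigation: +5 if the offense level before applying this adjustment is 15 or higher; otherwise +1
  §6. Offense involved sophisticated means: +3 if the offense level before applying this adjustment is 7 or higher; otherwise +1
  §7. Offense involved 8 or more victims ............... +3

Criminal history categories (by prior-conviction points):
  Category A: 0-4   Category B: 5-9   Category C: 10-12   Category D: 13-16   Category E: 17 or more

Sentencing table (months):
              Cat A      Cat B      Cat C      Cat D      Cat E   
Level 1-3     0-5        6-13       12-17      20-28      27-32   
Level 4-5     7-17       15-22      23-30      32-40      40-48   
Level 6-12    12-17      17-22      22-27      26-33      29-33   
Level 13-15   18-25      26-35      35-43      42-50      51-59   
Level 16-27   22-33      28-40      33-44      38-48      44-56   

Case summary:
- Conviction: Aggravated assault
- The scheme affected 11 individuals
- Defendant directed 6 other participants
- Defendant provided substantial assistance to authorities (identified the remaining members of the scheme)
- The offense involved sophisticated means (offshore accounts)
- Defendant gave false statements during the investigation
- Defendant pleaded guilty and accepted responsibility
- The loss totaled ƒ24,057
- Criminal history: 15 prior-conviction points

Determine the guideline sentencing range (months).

38-48 months

Base offense level for aggravated assault: 8.
§1 applies: 8 + 3 = 11.
§2 applies: 11 − 4 = 7.
§3 applies: 7 + 3 = 10.
§4 applies: 10 − 1 = 9.
§5 applies (level before this adjustment is 9 < 15, so +1): 9 + 1 = 10.
§6 applies (level before this adjustment is 10 ≥ 7, so +3): 10 + 3 = 13.
§7 applies: 13 + 3 = 16.
Final offense level: 16.
Criminal history: 15 prior points → Category D (13-16).
Level 16 falls in the 16-27 band.
Grid: Level 16-27 × Category D = 38-48 months.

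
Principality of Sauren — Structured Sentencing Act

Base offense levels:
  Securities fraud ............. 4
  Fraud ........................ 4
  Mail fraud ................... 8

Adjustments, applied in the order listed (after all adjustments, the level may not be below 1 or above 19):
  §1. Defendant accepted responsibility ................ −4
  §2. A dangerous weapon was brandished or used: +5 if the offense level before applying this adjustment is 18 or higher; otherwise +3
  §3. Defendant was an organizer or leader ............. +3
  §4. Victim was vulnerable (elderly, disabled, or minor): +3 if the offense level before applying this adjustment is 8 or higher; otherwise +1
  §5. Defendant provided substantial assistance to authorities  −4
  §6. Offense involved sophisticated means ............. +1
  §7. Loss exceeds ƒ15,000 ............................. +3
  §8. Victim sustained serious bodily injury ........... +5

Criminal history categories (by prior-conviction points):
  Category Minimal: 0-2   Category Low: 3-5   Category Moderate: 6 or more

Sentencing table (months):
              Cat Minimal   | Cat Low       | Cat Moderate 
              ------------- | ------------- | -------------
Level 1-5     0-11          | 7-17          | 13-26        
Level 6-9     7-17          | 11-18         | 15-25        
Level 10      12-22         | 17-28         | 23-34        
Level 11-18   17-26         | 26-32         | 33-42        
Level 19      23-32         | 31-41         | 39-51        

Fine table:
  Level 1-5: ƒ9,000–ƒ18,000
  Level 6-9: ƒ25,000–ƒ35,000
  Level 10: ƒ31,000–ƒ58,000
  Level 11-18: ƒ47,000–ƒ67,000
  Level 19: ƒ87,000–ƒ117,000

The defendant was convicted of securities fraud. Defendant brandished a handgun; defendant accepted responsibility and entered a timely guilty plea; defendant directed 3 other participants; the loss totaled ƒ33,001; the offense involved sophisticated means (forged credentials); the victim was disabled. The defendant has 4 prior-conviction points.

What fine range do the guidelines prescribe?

Base offense level for securities fraud: 4.
§1 applies: 4 − 4 = 0.
§2 applies (level before this adjustment is 0 < 18, so +3): 0 + 3 = 3.
§3 applies: 3 + 3 = 6.
§4 applies (level before this adjustment is 6 < 8, so +1): 6 + 1 = 7.
§6 applies: 7 + 1 = 8.
§7 applies: 8 + 3 = 11.
Final offense level: 11.
Level 11 falls in the 11-18 band.
Fine table: Level 11-18 → ƒ47,000–ƒ67,000.

ƒ47,000–ƒ67,000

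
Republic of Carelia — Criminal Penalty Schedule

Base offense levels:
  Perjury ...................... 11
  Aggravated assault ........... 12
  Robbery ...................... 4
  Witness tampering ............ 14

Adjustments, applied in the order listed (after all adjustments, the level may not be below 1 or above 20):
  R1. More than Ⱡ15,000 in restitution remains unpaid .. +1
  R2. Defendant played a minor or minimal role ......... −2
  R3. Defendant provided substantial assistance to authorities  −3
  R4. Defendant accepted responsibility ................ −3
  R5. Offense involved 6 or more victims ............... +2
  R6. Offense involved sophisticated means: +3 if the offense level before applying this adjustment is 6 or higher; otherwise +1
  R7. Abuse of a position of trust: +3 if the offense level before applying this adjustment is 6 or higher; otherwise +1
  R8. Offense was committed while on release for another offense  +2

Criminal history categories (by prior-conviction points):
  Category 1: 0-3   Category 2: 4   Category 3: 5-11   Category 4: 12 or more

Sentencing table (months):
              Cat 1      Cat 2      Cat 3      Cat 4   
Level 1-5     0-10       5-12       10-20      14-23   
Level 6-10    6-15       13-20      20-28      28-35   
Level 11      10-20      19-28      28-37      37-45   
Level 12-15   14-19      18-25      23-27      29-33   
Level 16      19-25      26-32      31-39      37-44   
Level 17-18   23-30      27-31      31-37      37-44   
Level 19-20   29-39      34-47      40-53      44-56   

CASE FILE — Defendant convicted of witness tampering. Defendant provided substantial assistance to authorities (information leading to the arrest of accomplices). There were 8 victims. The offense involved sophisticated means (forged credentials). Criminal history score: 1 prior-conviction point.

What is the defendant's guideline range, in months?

Base offense level for witness tampering: 14.
R2 does not apply.
R3 applies: 14 − 3 = 11.
R5 applies: 11 + 2 = 13.
R6 applies (level before this adjustment is 13 ≥ 6, so +3): 13 + 3 = 16.
R7 does not apply.
R8 does not apply.
Final offense level: 16.
Criminal history: 1 prior point → Category 1 (0-3).
Level 16 falls in the 16 band.
Grid: Level 16 × Category 1 = 19-25 months.

19-25 months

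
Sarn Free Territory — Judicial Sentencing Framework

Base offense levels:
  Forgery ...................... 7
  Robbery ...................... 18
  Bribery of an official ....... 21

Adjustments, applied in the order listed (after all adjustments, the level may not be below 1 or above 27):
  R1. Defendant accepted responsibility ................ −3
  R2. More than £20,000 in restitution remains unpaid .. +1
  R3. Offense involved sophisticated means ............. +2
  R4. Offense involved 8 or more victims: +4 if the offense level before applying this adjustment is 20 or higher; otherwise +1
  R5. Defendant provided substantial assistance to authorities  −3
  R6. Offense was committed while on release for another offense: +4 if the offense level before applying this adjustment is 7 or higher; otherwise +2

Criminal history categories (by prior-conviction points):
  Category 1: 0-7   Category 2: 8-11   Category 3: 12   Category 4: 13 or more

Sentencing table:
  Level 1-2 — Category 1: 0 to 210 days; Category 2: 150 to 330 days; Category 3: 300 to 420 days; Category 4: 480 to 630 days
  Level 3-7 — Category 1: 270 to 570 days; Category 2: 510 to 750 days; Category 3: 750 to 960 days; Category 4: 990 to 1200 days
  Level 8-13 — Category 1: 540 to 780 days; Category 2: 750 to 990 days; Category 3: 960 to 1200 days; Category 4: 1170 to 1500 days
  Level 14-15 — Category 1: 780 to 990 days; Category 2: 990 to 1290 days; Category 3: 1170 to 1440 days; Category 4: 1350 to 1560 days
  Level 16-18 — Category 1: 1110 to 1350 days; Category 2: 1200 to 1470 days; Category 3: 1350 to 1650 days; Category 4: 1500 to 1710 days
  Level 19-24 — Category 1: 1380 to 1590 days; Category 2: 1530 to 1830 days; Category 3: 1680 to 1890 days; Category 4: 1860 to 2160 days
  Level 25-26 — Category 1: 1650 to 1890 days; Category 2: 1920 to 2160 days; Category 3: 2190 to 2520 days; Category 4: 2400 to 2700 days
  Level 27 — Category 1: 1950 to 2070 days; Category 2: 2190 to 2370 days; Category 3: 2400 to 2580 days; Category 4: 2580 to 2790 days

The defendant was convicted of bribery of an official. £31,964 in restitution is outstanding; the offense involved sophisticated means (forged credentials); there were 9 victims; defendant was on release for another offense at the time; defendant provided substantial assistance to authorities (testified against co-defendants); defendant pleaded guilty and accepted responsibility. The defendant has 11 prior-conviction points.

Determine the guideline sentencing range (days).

Base offense level for bribery of an official: 21.
R1 applies: 21 − 3 = 18.
R2 applies: 18 + 1 = 19.
R3 applies: 19 + 2 = 21.
R4 applies (level before this adjustment is 21 ≥ 20, so +4): 21 + 4 = 25.
R5 applies: 25 − 3 = 22.
R6 applies (level before this adjustment is 22 ≥ 7, so +4): 22 + 4 = 26.
Final offense level: 26.
Criminal history: 11 prior points → Category 2 (8-11).
Level 26 falls in the 25-26 band.
Grid: Level 25-26 × Category 2 = 1920-2160 days.

1920-2160 days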